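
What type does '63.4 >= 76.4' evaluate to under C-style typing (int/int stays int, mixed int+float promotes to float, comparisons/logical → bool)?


Operand types: float >= float
Rule: comparison yields bool
Result type: bool


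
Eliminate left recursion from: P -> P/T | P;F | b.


Left-recursive alternatives: P/T, P;F; non-recursive: b
Introduce P': P -> bP', P' -> /TP' | ;FP' | ε


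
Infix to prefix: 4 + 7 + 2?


left-to-right (same/higher precedence on left): tree is (+ (+ 4 7) 2)
Prefix: + + 4 7 2


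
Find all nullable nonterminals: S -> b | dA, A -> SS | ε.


A nonterminal is nullable iff some alternative derives ε (directly, or every symbol in it is nullable)
Nullable: {A}


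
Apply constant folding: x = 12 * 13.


12 * 13 = 156 at compile time
Optimized: x = 156


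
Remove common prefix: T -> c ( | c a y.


Common prefix: 'c'
Factored: T -> c T', T' -> ( | a y


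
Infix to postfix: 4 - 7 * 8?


* has higher precedence, evaluate 7*8 first
Postfix: 4 7 8 * -


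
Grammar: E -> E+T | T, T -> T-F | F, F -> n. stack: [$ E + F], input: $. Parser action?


'F' (not preceded by T-) is the handle for T -> F
Action: reduce (T -> F)


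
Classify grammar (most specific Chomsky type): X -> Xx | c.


Left-linear: every RHS is a terminal or one nonterminal followed by a terminal
Classification: Type 3 (Regular)


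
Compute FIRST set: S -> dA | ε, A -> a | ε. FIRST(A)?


Per alternative of A: FIRST(a) = {a}; FIRST(ε) = {ε}
FIRST(A) = {a, ε}


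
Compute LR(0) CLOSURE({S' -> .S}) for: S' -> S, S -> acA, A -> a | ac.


Start: S' -> .S
For each item with dot before a nonterminal B, add B -> .γ for every B-production
Closure: [S' -> .S, S -> .acA]


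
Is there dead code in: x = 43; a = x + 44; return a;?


x is read by a's definition; a is returned
No dead code


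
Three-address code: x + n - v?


Break into single-operator statements:
t1 = x + n
t2 = t1 - v


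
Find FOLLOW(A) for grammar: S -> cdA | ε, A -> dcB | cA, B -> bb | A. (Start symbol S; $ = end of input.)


$ ∈ FOLLOW(S). For each A -> αBβ: add FIRST(β)\{ε} to FOLLOW(B); if β nullable, add FOLLOW(A).
FOLLOW(A) = {$}


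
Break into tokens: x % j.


Scan left to right, longest-match per lexeme
Tokens: ID(x), OP(%), ID(j)


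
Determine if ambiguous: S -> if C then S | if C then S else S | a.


dangling else: 'if C then if C then a else a' parses two ways
Ambiguous


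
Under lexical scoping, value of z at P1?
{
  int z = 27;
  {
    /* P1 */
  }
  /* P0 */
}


P1's block does not declare z; resolves to the enclosing declaration at depth 0
z = 27


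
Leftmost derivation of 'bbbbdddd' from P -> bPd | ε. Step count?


Derivation: P => bPd => bbPdd => bbbPddd => bbbbPdddd => bbbbdddd
Steps: 5


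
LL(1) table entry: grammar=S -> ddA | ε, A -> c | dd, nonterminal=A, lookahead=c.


For [A, c]: 'c' ∈ FIRST(c)
Entry: A -> c


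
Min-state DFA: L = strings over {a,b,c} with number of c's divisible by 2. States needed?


Track (count of c) mod 2: states 0..1, accept at 0
Minimal DFA: 2 states


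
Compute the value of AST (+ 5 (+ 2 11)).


Evaluate inner: (+ 2 11) = 13
Evaluate root: (+ 5 13) = 18
Result: 18


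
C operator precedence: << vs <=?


'<<' is shift (level 8); '<=' is relational (level 7)
Higher level binds tighter
'<<' has higher precedence than '<='


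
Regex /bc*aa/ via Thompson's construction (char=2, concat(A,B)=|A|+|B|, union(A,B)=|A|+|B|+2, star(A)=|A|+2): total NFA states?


Syntax tree has 4 char leaf(s), 0 union(s), 1 star(s)
chars contribute 4×2 = 8; each union adds +2; each star adds +2
Total: 8 + 0 + 2 = 10 states


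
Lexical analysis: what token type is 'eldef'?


Pattern: letter/underscore followed by alphanumerics, not a keyword
Type: IDENTIFIER


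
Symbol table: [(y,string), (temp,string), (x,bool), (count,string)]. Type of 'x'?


Lookup 'x' → type bool


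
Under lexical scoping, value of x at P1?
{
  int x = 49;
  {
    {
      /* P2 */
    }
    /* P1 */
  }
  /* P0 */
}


P1's block does not declare x; resolves to the enclosing declaration at depth 0
x = 49


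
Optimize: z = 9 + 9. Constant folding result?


9 + 9 = 18 at compile time
Optimized: z = 18


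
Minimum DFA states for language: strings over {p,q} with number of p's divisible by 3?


Track (count of p) mod 3: states 0..2, accept at 0
Minimal DFA: 3 states


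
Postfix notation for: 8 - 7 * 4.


* has higher precedence, evaluate 7*4 first
Postfix: 8 7 4 * -


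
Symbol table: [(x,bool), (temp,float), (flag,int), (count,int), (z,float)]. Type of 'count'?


Lookup 'count' → type int


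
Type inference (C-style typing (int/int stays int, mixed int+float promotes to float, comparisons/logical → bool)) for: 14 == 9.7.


Operand types: int == float
Rule: comparison yields bool
Result type: bool


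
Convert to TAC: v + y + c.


Break into single-operator statements:
t1 = v + y
t2 = t1 + c


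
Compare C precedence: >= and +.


'+' is additive (level 9); '>=' is relational (level 7)
Higher level binds tighter
'+' has higher precedence than '>='


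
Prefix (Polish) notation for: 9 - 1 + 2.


left-to-right (same/higher precedence on left): tree is (+ (- 9 1) 2)
Prefix: + - 9 1 2


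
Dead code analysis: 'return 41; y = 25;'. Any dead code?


statement follows a return and is unreachable
Dead: 'y = 25'


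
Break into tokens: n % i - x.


Scan left to right, longest-match per lexeme
Tokens: ID(n), OP(%), ID(i), OP(-), ID(x)


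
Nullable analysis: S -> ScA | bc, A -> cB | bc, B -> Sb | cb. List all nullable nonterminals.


A nonterminal is nullable iff some alternative derives ε (directly, or every symbol in it is nullable)
Nullable: {}


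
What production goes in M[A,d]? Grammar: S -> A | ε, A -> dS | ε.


For [A, d]: 'd' ∈ FIRST(dS)
Entry: A -> dS


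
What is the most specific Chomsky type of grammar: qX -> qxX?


LHS has context (more than one symbol) and |LHS| ≤ |RHS|
Classification: Type 1 (Context-Sensitive)


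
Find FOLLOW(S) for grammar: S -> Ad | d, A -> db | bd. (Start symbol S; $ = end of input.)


$ ∈ FOLLOW(S). For each A -> αBβ: add FIRST(β)\{ε} to FOLLOW(B); if β nullable, add FOLLOW(A).
FOLLOW(S) = {$}


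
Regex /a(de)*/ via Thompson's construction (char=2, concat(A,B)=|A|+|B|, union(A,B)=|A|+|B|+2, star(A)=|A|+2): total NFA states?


Syntax tree has 3 char leaf(s), 0 union(s), 1 star(s)
chars contribute 3×2 = 6; each union adds +2; each star adds +2
Total: 6 + 0 + 2 = 8 states


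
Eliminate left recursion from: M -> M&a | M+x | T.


Left-recursive alternatives: M&a, M+x; non-recursive: T
Introduce M': M -> TM', M' -> &aM' | +xM' | ε


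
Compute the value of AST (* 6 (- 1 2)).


Evaluate inner: (- 1 2) = -1
Evaluate root: (* 6 -1) = -6
Result: -6


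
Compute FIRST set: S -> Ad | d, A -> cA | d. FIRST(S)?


Per alternative of S: FIRST(Ad) = {c, d}; FIRST(d) = {d}
FIRST(S) = {c, d}


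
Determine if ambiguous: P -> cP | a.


right-linear, alternatives start with distinct terminals 'c' vs 'a': unique leftmost derivation
Unambiguous


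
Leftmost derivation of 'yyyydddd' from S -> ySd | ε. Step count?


Derivation: S => ySd => yySdd => yyySddd => yyyySdddd => yyyydddd
Steps: 5


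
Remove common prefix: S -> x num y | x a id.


Common prefix: 'x'
Factored: S -> x S', S' -> num y | a id


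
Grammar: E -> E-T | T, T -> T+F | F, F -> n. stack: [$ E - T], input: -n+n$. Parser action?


handle 'E-T' on top; lookahead ∈ FOLLOW(E) = {-, $}
Action: reduce (E -> E-T)


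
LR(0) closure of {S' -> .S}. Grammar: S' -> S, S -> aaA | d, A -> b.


Start: S' -> .S
For each item with dot before a nonterminal B, add B -> .γ for every B-production
Closure: [S' -> .S, S -> .aaA, S -> .d]


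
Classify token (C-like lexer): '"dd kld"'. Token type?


Pattern: double-quoted sequence
Type: STRING_LITERAL


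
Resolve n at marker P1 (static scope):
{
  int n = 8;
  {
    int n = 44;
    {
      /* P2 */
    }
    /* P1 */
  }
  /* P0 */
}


n declared in the same block as P1
n = 44


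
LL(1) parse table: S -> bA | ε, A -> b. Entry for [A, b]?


For [A, b]: 'b' ∈ FIRST(b)
Entry: A -> b


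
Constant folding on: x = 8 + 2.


8 + 2 = 10 at compile time
Optimized: x = 10


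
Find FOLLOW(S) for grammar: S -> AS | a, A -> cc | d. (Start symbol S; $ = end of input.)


$ ∈ FOLLOW(S). For each A -> αBβ: add FIRST(β)\{ε} to FOLLOW(B); if β nullable, add FOLLOW(A).
FOLLOW(S) = {$}


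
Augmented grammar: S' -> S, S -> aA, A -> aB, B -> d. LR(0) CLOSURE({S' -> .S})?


Start: S' -> .S
For each item with dot before a nonterminal B, add B -> .γ for every B-production
Closure: [S' -> .S, S -> .aA]


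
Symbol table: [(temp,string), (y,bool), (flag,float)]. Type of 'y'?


Lookup 'y' → type bool


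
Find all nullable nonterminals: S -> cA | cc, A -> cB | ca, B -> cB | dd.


A nonterminal is nullable iff some alternative derives ε (directly, or every symbol in it is nullable)
Nullable: {}


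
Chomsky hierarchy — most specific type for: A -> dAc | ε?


Single nonterminal LHS, but d^n c^n is not regular
Classification: Type 2 (Context-Free)


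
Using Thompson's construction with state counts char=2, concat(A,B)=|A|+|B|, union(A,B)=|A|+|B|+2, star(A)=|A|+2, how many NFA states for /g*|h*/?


Syntax tree has 2 char leaf(s), 1 union(s), 2 star(s)
chars contribute 2×2 = 4; each union adds +2; each star adds +2
Total: 4 + 2 + 4 = 10 states


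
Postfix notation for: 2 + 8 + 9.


Left to right (same or higher precedence on left)
Postfix: 2 8 + 9 +


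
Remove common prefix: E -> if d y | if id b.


Common prefix: 'if'
Factored: E -> if E', E' -> d y | id b


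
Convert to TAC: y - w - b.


Break into single-operator statements:
t1 = y - w
t2 = t1 - b


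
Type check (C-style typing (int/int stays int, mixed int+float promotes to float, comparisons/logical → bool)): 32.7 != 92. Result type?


Operand types: float != int
Rule: comparison yields bool
Result type: bool


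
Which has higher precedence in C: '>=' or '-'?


'-' is additive (level 9); '>=' is relational (level 7)
Higher level binds tighter
'-' has higher precedence than '>='


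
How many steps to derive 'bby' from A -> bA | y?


Derivation: A => bA => bbA => bby
Steps: 3


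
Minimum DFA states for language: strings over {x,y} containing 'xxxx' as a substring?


KMP-style automaton: 4 progress states + 1 absorbing accept = 5
Minimal DFA: 5 states


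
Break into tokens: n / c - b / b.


Scan left to right, longest-match per lexeme
Tokens: ID(n), OP(/), ID(c), OP(-), ID(b), OP(/), ID(b)


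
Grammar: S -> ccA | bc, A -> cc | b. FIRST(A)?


Per alternative of A: FIRST(cc) = {c}; FIRST(b) = {b}
FIRST(A) = {b, c}


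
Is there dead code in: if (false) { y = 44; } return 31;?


condition is constant false, so the whole block is unreachable
Dead: 'if (false) { y = 44; }'


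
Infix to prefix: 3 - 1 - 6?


left-to-right (same/higher precedence on left): tree is (- (- 3 1) 6)
Prefix: - - 3 1 6


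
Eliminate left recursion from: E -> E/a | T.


Left-recursive alternatives: E/a; non-recursive: T
Introduce E': E -> TE', E' -> /aE' | ε


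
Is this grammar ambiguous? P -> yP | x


right-linear, alternatives start with distinct terminals 'y' vs 'x': unique leftmost derivation
Unambiguous


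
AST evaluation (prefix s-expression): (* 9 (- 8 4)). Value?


Evaluate inner: (- 8 4) = 4
Evaluate root: (* 9 4) = 36
Result: 36


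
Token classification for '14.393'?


Pattern: digits with a decimal point
Type: FLOAT_LITERAL


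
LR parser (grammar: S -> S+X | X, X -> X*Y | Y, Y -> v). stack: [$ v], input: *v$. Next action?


'v' on top is the handle for Y -> v
Action: reduce (Y -> v)


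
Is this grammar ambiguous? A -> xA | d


right-linear, alternatives start with distinct terminals 'x' vs 'd': unique leftmost derivation
Unambiguous


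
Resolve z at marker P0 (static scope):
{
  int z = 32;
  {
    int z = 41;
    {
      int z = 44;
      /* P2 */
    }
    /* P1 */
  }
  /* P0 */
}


z declared in the same block as P0
z = 32


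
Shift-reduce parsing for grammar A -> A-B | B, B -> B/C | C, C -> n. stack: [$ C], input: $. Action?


'C' (not preceded by B/) is the handle for B -> C
Action: reduce (B -> C)


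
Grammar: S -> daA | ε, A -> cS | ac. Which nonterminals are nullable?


A nonterminal is nullable iff some alternative derives ε (directly, or every symbol in it is nullable)
Nullable: {S}


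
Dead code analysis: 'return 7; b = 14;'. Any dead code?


statement follows a return and is unreachable
Dead: 'b = 14'


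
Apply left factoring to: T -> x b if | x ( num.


Common prefix: 'x'
Factored: T -> x T', T' -> b if | ( num


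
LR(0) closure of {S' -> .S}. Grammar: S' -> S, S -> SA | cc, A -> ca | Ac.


Start: S' -> .S
For each item with dot before a nonterminal B, add B -> .γ for every B-production
Closure: [S' -> .S, S -> .SA, S -> .cc]


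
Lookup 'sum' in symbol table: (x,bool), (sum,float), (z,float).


Lookup 'sum' → type float


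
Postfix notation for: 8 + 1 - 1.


Left to right (same or higher precedence on left)
Postfix: 8 1 + 1 -


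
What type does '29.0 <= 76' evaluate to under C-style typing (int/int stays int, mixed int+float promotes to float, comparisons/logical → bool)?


Operand types: float <= int
Rule: comparison yields bool
Result type: bool


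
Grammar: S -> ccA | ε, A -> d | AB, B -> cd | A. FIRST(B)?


Per alternative of B: FIRST(cd) = {c}; FIRST(A) = {d}
FIRST(B) = {c, d}


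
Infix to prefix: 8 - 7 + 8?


left-to-right (same/higher precedence on left): tree is (+ (- 8 7) 8)
Prefix: + - 8 7 8


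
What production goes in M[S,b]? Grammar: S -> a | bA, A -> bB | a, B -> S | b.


For [S, b]: 'b' ∈ FIRST(bA)
Entry: S -> bA


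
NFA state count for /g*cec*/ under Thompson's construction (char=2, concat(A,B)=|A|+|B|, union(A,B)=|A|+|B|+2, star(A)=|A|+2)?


Syntax tree has 4 char leaf(s), 0 union(s), 2 star(s)
chars contribute 4×2 = 8; each union adds +2; each star adds +2
Total: 8 + 0 + 4 = 12 states


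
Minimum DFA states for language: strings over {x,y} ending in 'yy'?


Track the longest suffix of input matching a prefix of 'yy': 3 classes (prefixes of length 0..2)
Minimal DFA: 3 states


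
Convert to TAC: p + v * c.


Break into single-operator statements:
t1 = v * c
t2 = p + t1


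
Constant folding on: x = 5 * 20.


5 * 20 = 100 at compile time
Optimized: x = 100


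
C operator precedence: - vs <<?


'-' is additive (level 9); '<<' is shift (level 8)
Higher level binds tighter
'-' has higher precedence than '<<'


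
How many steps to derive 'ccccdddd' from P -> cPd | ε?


Derivation: P => cPd => ccPdd => cccPddd => ccccPdddd => ccccdddd
Steps: 5


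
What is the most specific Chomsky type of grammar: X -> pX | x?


Right-linear: every RHS is a terminal or a terminal followed by one nonterminal
Classification: Type 3 (Regular)


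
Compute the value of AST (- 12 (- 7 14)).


Evaluate inner: (- 7 14) = -7
Evaluate root: (- 12 -7) = 19
Result: 19


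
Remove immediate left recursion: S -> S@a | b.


Left-recursive alternatives: S@a; non-recursive: b
Introduce S': S -> bS', S' -> @aS' | ε


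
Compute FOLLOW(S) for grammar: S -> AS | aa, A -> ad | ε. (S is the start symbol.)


$ ∈ FOLLOW(S). For each A -> αBβ: add FIRST(β)\{ε} to FOLLOW(B); if β nullable, add FOLLOW(A).
FOLLOW(S) = {$}


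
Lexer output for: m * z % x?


Scan left to right, longest-match per lexeme
Tokens: ID(m), OP(*), ID(z), OP(%), ID(x)


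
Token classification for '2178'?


Pattern: digits only
Type: INTEGER_LITERAL


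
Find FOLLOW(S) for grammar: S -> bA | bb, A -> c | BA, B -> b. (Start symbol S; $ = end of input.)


$ ∈ FOLLOW(S). For each A -> αBβ: add FIRST(β)\{ε} to FOLLOW(B); if β nullable, add FOLLOW(A).
FOLLOW(S) = {$}


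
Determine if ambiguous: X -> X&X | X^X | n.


'n&n^n' has two parse trees (no precedence encoded between & and ^)
Ambiguous


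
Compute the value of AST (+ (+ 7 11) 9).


Evaluate inner: (+ 7 11) = 18
Evaluate root: (+ 18 9) = 27
Result: 27


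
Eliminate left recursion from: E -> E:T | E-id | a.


Left-recursive alternatives: E:T, E-id; non-recursive: a
Introduce E': E -> aE', E' -> :TE' | -idE' | ε


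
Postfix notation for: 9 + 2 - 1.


Left to right (same or higher precedence on left)
Postfix: 9 2 + 1 -


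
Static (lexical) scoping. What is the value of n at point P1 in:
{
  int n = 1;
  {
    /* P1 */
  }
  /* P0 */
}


P1's block does not declare n; resolves to the enclosing declaration at depth 0
n = 1


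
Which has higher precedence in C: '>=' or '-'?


'-' is additive (level 9); '>=' is relational (level 7)
Higher level binds tighter
'-' has higher precedence than '>='


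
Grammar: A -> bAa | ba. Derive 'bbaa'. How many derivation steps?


Derivation: A => bAa => bbaa
Steps: 2


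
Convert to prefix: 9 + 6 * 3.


'*' binds tighter: tree is (+ 9 (* 6 3))
Prefix: + 9 * 6 3


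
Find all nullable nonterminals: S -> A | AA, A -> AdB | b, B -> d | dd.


A nonterminal is nullable iff some alternative derives ε (directly, or every symbol in it is nullable)
Nullable: {}


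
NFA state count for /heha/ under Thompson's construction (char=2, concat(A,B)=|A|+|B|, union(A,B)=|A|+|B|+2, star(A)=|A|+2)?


Syntax tree has 4 char leaf(s), 0 union(s), 0 star(s)
chars contribute 4×2 = 8; each union adds +2; each star adds +2
Total: 8 + 0 + 0 = 8 states


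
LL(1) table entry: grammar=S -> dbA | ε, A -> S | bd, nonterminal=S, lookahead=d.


For [S, d]: 'd' ∈ FIRST(dbA)
Entry: S -> dbA


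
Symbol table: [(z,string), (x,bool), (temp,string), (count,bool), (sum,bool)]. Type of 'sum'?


Lookup 'sum' → type bool


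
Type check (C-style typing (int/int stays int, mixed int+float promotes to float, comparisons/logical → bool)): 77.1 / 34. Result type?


Operand types: float / int
Rule: mixed int/float promotes to float; int/int stays int
Result type: float


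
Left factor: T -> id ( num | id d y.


Common prefix: 'id'
Factored: T -> id T', T' -> ( num | d y


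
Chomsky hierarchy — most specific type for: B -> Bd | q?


Left-linear: every RHS is a terminal or one nonterminal followed by a terminal
Classification: Type 3 (Regular)


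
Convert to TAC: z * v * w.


Break into single-operator statements:
t1 = z * v
t2 = t1 * w


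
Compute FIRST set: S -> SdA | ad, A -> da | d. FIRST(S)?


Per alternative of S: FIRST(SdA) = {a}; FIRST(ad) = {a}
FIRST(S) = {a}


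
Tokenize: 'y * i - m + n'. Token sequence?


Scan left to right, longest-match per lexeme
Tokens: ID(y), OP(*), ID(i), OP(-), ID(m), OP(+), ID(n)


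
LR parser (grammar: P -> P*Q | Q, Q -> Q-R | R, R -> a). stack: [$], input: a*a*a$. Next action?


no handle on stack; shift 'a'
Action: shift


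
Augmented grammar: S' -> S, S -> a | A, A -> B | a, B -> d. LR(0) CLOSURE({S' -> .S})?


Start: S' -> .S
For each item with dot before a nonterminal B, add B -> .γ for every B-production
Closure: [S' -> .S, S -> .a, S -> .A, A -> .B, A -> .a, B -> .d]


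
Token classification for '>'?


Pattern: operator symbol
Type: OPERATOR


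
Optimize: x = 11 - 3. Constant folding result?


11 - 3 = 8 at compile time
Optimized: x = 8


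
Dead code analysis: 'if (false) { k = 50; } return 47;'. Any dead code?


condition is constant false, so the whole block is unreachable
Dead: 'if (false) { k = 50; }'


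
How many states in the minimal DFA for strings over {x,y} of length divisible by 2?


Track length mod 2: states 0..1, accept at 0
Minimal DFA: 2 states


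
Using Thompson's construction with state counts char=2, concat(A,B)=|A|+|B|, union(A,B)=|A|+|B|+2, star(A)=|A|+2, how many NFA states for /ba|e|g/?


Syntax tree has 4 char leaf(s), 2 union(s), 0 star(s)
chars contribute 4×2 = 8; each union adds +2; each star adds +2
Total: 8 + 4 + 0 = 12 states


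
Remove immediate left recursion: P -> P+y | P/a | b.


Left-recursive alternatives: P+y, P/a; non-recursive: b
Introduce P': P -> bP', P' -> +yP' | /aP' | ε


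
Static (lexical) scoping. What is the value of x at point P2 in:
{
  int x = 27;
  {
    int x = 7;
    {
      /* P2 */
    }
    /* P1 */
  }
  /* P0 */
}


P2's block does not declare x; resolves to the enclosing declaration at depth 1
x = 7


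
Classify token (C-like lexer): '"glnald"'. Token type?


Pattern: double-quoted sequence
Type: STRING_LITERAL


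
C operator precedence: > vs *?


'*' is multiplicative (level 10); '>' is relational (level 7)
Higher level binds tighter
'*' has higher precedence than '>'


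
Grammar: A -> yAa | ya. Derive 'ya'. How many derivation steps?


Derivation: A => ya
Steps: 1


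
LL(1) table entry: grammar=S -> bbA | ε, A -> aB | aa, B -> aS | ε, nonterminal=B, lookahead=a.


For [B, a]: 'a' ∈ FIRST(aS)
Entry: B -> aS


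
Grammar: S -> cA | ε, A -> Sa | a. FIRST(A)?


Per alternative of A: FIRST(Sa) = {a, c}; FIRST(a) = {a}
FIRST(A) = {a, c}


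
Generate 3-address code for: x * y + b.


Break into single-operator statements:
t1 = x * y
t2 = t1 + b


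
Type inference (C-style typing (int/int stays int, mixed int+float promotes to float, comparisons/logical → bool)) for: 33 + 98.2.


Operand types: int + float
Rule: mixed int/float promotes to float; int/int stays int
Result type: float


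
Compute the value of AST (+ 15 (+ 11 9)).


Evaluate inner: (+ 11 9) = 20
Evaluate root: (+ 15 20) = 35
Result: 35


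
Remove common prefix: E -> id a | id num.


Common prefix: 'id'
Factored: E -> id E', E' -> a | num


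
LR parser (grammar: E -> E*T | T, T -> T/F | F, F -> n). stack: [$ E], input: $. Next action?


start symbol E on stack, input exhausted
Action: accept


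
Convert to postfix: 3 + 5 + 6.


Left to right (same or higher precedence on left)
Postfix: 3 5 + 6 +


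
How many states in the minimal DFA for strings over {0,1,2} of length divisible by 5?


Track length mod 5: states 0..4, accept at 0
Minimal DFA: 5 states


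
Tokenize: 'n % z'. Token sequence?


Scan left to right, longest-match per lexeme
Tokens: ID(n), OP(%), ID(z)


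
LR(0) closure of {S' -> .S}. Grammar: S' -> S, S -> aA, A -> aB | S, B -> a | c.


Start: S' -> .S
For each item with dot before a nonterminal B, add B -> .γ for every B-production
Closure: [S' -> .S, S -> .aA]


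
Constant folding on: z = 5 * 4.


5 * 4 = 20 at compile time
Optimized: z = 20


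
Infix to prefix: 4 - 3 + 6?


left-to-right (same/higher precedence on left): tree is (+ (- 4 3) 6)
Prefix: + - 4 3 6


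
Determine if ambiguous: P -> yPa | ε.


balanced y^n…a^n: each string has a unique parse
Unambiguous


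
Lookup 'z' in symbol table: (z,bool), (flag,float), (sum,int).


Lookup 'z' → type bool


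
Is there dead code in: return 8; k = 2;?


statement follows a return and is unreachable
Dead: 'k = 2'


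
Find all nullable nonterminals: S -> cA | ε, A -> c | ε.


A nonterminal is nullable iff some alternative derives ε (directly, or every symbol in it is nullable)
Nullable: {A, S}


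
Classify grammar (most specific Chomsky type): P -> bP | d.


Right-linear: every RHS is a terminal or a terminal followed by one nonterminal
Classification: Type 3 (Regular)


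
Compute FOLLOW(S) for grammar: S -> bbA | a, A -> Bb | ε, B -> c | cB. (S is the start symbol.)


$ ∈ FOLLOW(S). For each A -> αBβ: add FIRST(β)\{ε} to FOLLOW(B); if β nullable, add FOLLOW(A).
FOLLOW(S) = {$}


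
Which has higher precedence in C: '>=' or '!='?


'>=' is relational (level 7); '!=' is equality (level 6)
Higher level binds tighter
'>=' has higher precedence than '!='


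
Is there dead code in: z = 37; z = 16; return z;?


first assignment to z is overwritten before any read
Dead: 'z = 37'


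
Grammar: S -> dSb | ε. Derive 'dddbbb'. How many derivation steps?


Derivation: S => dSb => ddSbb => dddSbbb => dddbbb
Steps: 4


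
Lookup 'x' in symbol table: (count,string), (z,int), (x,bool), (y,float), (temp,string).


Lookup 'x' → type bool


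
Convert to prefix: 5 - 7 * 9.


'*' binds tighter: tree is (- 5 (* 7 9))
Prefix: - 5 * 7 9


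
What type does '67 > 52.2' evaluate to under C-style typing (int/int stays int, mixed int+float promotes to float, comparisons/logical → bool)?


Operand types: int > float
Rule: comparison yields bool
Result type: bool


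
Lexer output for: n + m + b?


Scan left to right, longest-match per lexeme
Tokens: ID(n), OP(+), ID(m), OP(+), ID(b)


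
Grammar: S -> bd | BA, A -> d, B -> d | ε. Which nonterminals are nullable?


A nonterminal is nullable iff some alternative derives ε (directly, or every symbol in it is nullable)
Nullable: {B}


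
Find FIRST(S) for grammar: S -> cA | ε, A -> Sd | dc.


Per alternative of S: FIRST(cA) = {c}; FIRST(ε) = {ε}
FIRST(S) = {c, ε}


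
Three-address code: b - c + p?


Break into single-operator statements:
t1 = b - c
t2 = t1 + p


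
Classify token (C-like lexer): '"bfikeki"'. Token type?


Pattern: double-quoted sequence
Type: STRING_LITERAL


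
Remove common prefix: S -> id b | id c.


Common prefix: 'id'
Factored: S -> id S', S' -> b | c


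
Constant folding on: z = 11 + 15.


11 + 15 = 26 at compile time
Optimized: z = 26


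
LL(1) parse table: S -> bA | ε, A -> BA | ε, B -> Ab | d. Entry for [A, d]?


For [A, d]: 'd' ∈ FIRST(BA)
Entry: A -> BA


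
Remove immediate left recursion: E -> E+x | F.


Left-recursive alternatives: E+x; non-recursive: F
Introduce E': E -> FE', E' -> +xE' | ε


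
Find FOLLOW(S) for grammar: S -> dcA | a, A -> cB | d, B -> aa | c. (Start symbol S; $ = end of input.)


$ ∈ FOLLOW(S). For each A -> αBβ: add FIRST(β)\{ε} to FOLLOW(B); if β nullable, add FOLLOW(A).
FOLLOW(S) = {$}


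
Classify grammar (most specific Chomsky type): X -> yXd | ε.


Single nonterminal LHS, but y^n d^n is not regular
Classification: Type 2 (Context-Free)


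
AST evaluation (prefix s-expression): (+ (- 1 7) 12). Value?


Evaluate inner: (- 1 7) = -6
Evaluate root: (+ -6 12) = 6
Result: 6


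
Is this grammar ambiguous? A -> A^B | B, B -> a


precedence layered via separate nonterminal B: deterministic
Unambiguous


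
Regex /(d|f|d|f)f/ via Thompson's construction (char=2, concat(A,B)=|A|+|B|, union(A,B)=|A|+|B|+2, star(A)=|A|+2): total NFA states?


Syntax tree has 5 char leaf(s), 3 union(s), 0 star(s)
chars contribute 5×2 = 10; each union adds +2; each star adds +2
Total: 10 + 6 + 0 = 16 states


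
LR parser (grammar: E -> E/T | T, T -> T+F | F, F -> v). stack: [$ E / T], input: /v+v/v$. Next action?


handle 'E/T' on top; lookahead ∈ FOLLOW(E) = {/, $}
Action: reduce (E -> E/T)


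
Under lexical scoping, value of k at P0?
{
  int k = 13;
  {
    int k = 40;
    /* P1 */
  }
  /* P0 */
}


k declared in the same block as P0
k = 13


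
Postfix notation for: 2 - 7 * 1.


* has higher precedence, evaluate 7*1 first
Postfix: 2 7 1 * -


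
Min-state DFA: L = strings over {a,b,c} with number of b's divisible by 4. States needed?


Track (count of b) mod 4: states 0..3, accept at 0
Minimal DFA: 4 states


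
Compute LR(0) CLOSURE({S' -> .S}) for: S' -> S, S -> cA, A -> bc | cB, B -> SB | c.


Start: S' -> .S
For each item with dot before a nonterminal B, add B -> .γ for every B-production
Closure: [S' -> .S, S -> .cA]


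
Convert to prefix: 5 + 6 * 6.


'*' binds tighter: tree is (+ 5 (* 6 6))
Prefix: + 5 * 6 6


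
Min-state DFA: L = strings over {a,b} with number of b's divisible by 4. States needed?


Track (count of b) mod 4: states 0..3, accept at 0
Minimal DFA: 4 states


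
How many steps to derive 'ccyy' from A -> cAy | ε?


Derivation: A => cAy => ccAyy => ccyy
Steps: 3


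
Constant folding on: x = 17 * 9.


17 * 9 = 153 at compile time
Optimized: x = 153


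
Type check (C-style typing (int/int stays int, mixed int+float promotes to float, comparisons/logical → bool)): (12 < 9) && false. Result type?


Operand types: bool && bool
Rule: logical operators take bool operands and yield bool
Result type: bool


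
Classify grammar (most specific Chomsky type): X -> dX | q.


Right-linear: every RHS is a terminal or a terminal followed by one nonterminal
Classification: Type 3 (Regular)


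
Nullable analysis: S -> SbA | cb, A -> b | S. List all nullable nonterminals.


A nonterminal is nullable iff some alternative derives ε (directly, or every symbol in it is nullable)
Nullable: {}


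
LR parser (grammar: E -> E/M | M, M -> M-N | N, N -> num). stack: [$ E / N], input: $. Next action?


'N' (not preceded by M-) is the handle for M -> N
Action: reduce (M -> N)


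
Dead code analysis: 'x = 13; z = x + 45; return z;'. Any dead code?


x is read by z's definition; z is returned
No dead code


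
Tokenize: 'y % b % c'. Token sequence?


Scan left to right, longest-match per lexeme
Tokens: ID(y), OP(%), ID(b), OP(%), ID(c)


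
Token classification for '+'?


Pattern: operator symbol
Type: OPERATOR


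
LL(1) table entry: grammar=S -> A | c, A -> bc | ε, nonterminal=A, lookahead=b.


For [A, b]: 'b' ∈ FIRST(bc)
Entry: A -> bc


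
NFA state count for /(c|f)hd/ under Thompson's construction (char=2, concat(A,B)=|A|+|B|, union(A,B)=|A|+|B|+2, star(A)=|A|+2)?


Syntax tree has 4 char leaf(s), 1 union(s), 0 star(s)
chars contribute 4×2 = 8; each union adds +2; each star adds +2
Total: 8 + 2 + 0 = 10 states


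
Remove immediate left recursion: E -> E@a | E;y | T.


Left-recursive alternatives: E@a, E;y; non-recursive: T
Introduce E': E -> TE', E' -> @aE' | ;yE' | ε


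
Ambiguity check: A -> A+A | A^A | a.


'a+a^a' has two parse trees (no precedence encoded between + and ^)
Ambiguous


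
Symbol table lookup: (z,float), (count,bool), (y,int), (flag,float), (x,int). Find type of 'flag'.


Lookup 'flag' → type float


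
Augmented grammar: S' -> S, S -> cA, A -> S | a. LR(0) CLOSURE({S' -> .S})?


Start: S' -> .S
For each item with dot before a nonterminal B, add B -> .γ for every B-production
Closure: [S' -> .S, S -> .cA]


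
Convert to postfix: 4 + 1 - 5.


Left to right (same or higher precedence on left)
Postfix: 4 1 + 5 -


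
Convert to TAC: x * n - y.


Break into single-operator statements:
t1 = x * n
t2 = t1 - y


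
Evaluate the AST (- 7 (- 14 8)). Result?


Evaluate inner: (- 14 8) = 6
Evaluate root: (- 7 6) = 1
Result: 1


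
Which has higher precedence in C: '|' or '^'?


'^' is bitwise XOR (level 4); '|' is bitwise OR (level 3)
Higher level binds tighter
'^' has higher precedence than '|'


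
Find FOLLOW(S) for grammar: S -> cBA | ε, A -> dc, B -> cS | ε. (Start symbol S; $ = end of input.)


$ ∈ FOLLOW(S). For each A -> αBβ: add FIRST(β)\{ε} to FOLLOW(B); if β nullable, add FOLLOW(A).
FOLLOW(S) = {$, d}


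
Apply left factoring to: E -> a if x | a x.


Common prefix: 'a'
Factored: E -> a E', E' -> if x | x


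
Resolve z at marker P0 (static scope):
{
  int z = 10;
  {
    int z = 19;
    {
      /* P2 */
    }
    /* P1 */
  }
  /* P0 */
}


z declared in the same block as P0
z = 10


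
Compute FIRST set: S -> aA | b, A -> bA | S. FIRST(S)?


Per alternative of S: FIRST(aA) = {a}; FIRST(b) = {b}
FIRST(S) = {a, b}


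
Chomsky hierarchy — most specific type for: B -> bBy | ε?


Single nonterminal LHS, but b^n y^n is not regular
Classification: Type 2 (Context-Free)


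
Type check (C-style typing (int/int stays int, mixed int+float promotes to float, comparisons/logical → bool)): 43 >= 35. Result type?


Operand types: int >= int
Rule: comparison yields bool
Result type: bool


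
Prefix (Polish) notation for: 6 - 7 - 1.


left-to-right (same/higher precedence on left): tree is (- (- 6 7) 1)
Prefix: - - 6 7 1


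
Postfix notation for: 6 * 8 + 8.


Left to right (same or higher precedence on left)
Postfix: 6 8 * 8 +


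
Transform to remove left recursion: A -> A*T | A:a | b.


Left-recursive alternatives: A*T, A:a; non-recursive: b
Introduce A': A -> bA', A' -> *TA' | :aA' | ε


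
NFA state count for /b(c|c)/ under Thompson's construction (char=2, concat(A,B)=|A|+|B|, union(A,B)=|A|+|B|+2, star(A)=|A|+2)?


Syntax tree has 3 char leaf(s), 1 union(s), 0 star(s)
chars contribute 3×2 = 6; each union adds +2; each star adds +2
Total: 6 + 2 + 0 = 8 states


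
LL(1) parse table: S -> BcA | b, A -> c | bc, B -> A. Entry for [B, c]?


For [B, c]: 'c' ∈ FIRST(A)
Entry: B -> A


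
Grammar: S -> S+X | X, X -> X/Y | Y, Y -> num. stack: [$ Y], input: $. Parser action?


'Y' (not preceded by X/) is the handle for X -> Y
Action: reduce (X -> Y)


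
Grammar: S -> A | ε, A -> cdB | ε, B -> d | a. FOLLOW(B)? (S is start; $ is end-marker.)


$ ∈ FOLLOW(S). For each A -> αBβ: add FIRST(β)\{ε} to FOLLOW(B); if β nullable, add FOLLOW(A).
FOLLOW(B) = {$}


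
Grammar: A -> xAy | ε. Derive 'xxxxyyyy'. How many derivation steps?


Derivation: A => xAy => xxAyy => xxxAyyy => xxxxAyyyy => xxxxyyyy
Steps: 5


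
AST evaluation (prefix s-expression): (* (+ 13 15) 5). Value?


Evaluate inner: (+ 13 15) = 28
Evaluate root: (* 28 5) = 140
Result: 140


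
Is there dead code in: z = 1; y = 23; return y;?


z is assigned but never read
Dead: 'z = 1'


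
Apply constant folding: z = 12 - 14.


12 - 14 = -2 at compile time
Optimized: z = -2


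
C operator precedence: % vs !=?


'%' is multiplicative (level 10); '!=' is equality (level 6)
Higher level binds tighter
'%' has higher precedence than '!='


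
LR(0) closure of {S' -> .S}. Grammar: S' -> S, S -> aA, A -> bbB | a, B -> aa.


Start: S' -> .S
For each item with dot before a nonterminal B, add B -> .γ for every B-production
Closure: [S' -> .S, S -> .aA]


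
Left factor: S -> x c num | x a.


Common prefix: 'x'
Factored: S -> x S', S' -> c num | a


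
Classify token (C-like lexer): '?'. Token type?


Pattern: operator symbol
Type: OPERATOR


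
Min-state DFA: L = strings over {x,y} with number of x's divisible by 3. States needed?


Track (count of x) mod 3: states 0..2, accept at 0
Minimal DFA: 3 states


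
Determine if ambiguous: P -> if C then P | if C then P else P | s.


dangling else: 'if C then if C then s else s' parses two ways
Ambiguous


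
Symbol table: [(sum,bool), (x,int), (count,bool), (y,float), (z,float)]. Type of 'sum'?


Lookup 'sum' → type bool


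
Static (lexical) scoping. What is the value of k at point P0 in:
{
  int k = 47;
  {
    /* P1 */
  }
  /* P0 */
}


k declared in the same block as P0
k = 47


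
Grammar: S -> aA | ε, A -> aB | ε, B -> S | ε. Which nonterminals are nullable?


A nonterminal is nullable iff some alternative derives ε (directly, or every symbol in it is nullable)
Nullable: {A, B, S}


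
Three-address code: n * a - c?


Break into single-operator statements:
t1 = n * a
t2 = t1 - c


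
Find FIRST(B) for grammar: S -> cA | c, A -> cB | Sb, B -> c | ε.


Per alternative of B: FIRST(c) = {c}; FIRST(ε) = {ε}
FIRST(B) = {c, ε}


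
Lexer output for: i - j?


Scan left to right, longest-match per lexeme
Tokens: ID(i), OP(-), ID(j)


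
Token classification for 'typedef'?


Pattern: reserved word
Type: KEYWORD


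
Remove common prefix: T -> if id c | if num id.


Common prefix: 'if'
Factored: T -> if T', T' -> id c | num id


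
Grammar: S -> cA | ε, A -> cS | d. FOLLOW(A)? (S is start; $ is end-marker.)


$ ∈ FOLLOW(S). For each A -> αBβ: add FIRST(β)\{ε} to FOLLOW(B); if β nullable, add FOLLOW(A).
FOLLOW(A) = {$}


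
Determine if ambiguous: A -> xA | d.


right-linear, alternatives start with distinct terminals 'x' vs 'd': unique leftmost derivation
Unambiguous


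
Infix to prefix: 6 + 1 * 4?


'*' binds tighter: tree is (+ 6 (* 1 4))
Prefix: + 6 * 1 4


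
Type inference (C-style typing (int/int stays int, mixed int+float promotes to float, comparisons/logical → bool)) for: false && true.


Operand types: bool && bool
Rule: logical operators take bool operands and yield bool
Result type: bool


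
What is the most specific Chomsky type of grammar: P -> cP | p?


Right-linear: every RHS is a terminal or a terminal followed by one nonterminal
Classification: Type 3 (Regular)


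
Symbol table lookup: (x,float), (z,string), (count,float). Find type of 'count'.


Lookup 'count' → type float


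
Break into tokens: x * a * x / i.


Scan left to right, longest-match per lexeme
Tokens: ID(x), OP(*), ID(a), OP(*), ID(x), OP(/), ID(i)


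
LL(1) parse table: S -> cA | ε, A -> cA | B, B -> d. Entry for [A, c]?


For [A, c]: 'c' ∈ FIRST(cA)
Entry: A -> cA


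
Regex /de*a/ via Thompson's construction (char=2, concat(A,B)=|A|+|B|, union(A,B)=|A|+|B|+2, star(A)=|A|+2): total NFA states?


Syntax tree has 3 char leaf(s), 0 union(s), 1 star(s)
chars contribute 3×2 = 6; each union adds +2; each star adds +2
Total: 6 + 0 + 2 = 8 states


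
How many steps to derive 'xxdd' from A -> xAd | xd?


Derivation: A => xAd => xxdd
Steps: 2


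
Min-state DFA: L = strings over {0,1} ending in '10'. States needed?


Track the longest suffix of input matching a prefix of '10': 3 classes (prefixes of length 0..2)
Minimal DFA: 3 states


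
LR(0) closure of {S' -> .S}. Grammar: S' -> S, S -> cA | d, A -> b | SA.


Start: S' -> .S
For each item with dot before a nonterminal B, add B -> .γ for every B-production
Closure: [S' -> .S, S -> .cA, S -> .d]


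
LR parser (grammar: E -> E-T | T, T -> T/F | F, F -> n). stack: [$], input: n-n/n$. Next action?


no handle on stack; shift 'n'
Action: shift


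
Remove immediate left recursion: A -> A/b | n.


Left-recursive alternatives: A/b; non-recursive: n
Introduce A': A -> nA', A' -> /bA' | ε


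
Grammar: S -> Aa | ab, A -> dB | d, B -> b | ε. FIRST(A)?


Per alternative of A: FIRST(dB) = {d}; FIRST(d) = {d}
FIRST(A) = {d}


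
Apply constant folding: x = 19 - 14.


19 - 14 = 5 at compile time
Optimized: x = 5


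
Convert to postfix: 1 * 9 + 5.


Left to right (same or higher precedence on left)
Postfix: 1 9 * 5 +


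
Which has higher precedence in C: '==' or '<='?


'<=' is relational (level 7); '==' is equality (level 6)
Higher level binds tighter
'<=' has higher precedence than '=='


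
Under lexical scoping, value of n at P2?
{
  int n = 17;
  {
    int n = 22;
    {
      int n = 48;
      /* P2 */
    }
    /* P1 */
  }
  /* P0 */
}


n declared in the same block as P2
n = 48


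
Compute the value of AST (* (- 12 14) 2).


Evaluate inner: (- 12 14) = -2
Evaluate root: (* -2 2) = -4
Result: -4
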